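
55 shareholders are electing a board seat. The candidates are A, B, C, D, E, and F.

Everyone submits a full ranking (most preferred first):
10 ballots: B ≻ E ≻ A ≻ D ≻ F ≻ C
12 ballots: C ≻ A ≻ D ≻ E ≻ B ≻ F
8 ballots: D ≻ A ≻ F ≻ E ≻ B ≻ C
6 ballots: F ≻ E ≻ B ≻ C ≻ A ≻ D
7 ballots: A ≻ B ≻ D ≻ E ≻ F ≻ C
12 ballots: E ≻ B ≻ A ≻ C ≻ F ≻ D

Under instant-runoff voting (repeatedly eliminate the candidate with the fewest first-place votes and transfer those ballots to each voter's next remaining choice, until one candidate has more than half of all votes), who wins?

Round 1: A 7, B 10, C 12, D 8, E 12, F 6. F eliminated.
Round 2: A 7, B 10, C 12, D 8, E 18. A eliminated.
Round 3: B 17, C 12, D 8, E 18. D eliminated.
Round 4: B 17, C 12, E 26. C eliminated.
Round 5: B 17, E 38. E has a majority (≥28).

E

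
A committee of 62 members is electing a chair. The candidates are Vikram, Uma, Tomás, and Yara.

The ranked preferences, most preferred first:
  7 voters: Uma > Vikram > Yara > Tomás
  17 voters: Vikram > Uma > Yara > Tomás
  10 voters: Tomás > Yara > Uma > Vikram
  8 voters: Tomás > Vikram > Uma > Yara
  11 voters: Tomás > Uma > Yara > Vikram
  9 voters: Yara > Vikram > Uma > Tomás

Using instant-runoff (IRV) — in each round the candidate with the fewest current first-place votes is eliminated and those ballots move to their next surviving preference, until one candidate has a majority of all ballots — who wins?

Vikram

Round 1: Vikram 17, Uma 7, Tomás 29, Yara 9. Uma eliminated.
Round 2: Vikram 24, Tomás 29, Yara 9. Yara eliminated.
Round 3: Vikram 33, Tomás 29. Vikram has a majority (≥32).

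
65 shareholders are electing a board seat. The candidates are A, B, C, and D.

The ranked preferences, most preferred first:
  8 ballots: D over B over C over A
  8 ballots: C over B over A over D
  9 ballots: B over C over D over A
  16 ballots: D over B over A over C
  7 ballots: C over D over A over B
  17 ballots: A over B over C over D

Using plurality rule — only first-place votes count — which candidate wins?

First-place votes: A 17, B 9, C 15, D 24.

D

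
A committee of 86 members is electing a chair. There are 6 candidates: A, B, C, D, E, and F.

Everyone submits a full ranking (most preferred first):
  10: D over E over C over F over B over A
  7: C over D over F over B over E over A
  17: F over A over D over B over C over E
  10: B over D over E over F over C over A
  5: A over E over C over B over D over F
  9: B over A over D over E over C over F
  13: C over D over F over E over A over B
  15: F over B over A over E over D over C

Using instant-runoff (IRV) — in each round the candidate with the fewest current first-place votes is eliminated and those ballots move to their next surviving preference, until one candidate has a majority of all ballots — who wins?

Round 1: A 5, B 19, C 20, D 10, E 0, F 32. E eliminated.
Round 2: A 5, B 19, C 20, D 10, F 32. A eliminated.
Round 3: B 19, C 25, D 10, F 32. D eliminated.
Round 4: B 19, C 35, F 32. B eliminated.
Round 5: C 44, F 42. C has a majority (≥44).

C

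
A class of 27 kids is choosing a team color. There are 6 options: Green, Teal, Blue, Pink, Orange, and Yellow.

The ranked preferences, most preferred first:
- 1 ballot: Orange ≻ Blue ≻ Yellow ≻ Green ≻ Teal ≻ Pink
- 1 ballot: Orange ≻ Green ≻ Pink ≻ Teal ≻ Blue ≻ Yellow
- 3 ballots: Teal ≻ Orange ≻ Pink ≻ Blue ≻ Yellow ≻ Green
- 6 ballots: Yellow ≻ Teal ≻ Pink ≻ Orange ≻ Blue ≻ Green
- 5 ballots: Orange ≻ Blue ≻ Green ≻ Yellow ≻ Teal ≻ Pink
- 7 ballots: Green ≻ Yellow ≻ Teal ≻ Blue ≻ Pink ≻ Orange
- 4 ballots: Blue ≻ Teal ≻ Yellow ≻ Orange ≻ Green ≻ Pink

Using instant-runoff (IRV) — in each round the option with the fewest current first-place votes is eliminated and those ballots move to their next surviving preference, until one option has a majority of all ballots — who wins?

Yellow

Round 1: Green 7, Teal 3, Blue 4, Pink 0, Orange 7, Yellow 6. Pink eliminated.
Round 2: Green 7, Teal 3, Blue 4, Orange 7, Yellow 6. Teal eliminated.
Round 3: Green 7, Blue 4, Orange 10, Yellow 6. Blue eliminated.
Round 4: Green 7, Orange 10, Yellow 10. Green eliminated.
Round 5: Orange 10, Yellow 17. Yellow has a majority (≥14).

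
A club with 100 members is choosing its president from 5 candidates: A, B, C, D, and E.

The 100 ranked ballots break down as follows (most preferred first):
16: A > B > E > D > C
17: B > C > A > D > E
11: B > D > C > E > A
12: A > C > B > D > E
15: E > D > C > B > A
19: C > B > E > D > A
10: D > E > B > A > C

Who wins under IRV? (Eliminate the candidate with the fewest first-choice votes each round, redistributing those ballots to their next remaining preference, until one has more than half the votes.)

Round 1: A 28, B 28, C 19, D 10, E 15. D eliminated.
Round 2: A 28, B 28, C 19, E 25. C eliminated.
Round 3: A 28, B 47, E 25. E eliminated.
Round 4: A 28, B 72. B has a majority (≥51).

B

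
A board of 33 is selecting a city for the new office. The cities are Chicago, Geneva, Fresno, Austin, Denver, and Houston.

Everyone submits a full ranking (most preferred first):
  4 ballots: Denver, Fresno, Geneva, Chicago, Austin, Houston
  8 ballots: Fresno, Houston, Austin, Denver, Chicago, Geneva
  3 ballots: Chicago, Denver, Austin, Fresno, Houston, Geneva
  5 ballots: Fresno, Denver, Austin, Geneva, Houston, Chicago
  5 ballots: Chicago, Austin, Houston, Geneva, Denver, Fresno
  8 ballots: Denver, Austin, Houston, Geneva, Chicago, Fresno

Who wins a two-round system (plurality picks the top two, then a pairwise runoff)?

Denver

Round 1 first-place votes: Chicago 8, Geneva 0, Fresno 13, Austin 0, Denver 12, Houston 0. Fresno and Denver advance.
Runoff: Fresno is ranked above Denver on 13 ballots, Denver above Fresno on 20.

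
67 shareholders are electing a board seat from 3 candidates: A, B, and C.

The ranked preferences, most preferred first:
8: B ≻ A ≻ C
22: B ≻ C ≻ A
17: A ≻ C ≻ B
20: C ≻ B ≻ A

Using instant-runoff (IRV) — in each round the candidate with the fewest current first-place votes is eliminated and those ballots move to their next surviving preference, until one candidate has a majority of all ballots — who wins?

Round 1: A 17, B 30, C 20. A eliminated.
Round 2: B 30, C 37. C has a majority (≥34).

C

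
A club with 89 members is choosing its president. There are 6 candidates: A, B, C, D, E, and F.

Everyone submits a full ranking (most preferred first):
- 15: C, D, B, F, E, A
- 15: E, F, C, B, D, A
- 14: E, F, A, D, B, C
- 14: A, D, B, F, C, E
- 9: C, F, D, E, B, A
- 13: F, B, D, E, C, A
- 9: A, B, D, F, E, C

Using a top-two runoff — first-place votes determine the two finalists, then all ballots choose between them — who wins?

Round 1 first-place votes: A 23, B 0, C 24, D 0, E 29, F 13. E and C advance.
Runoff: E is ranked above C on 51 ballots, C above E on 38.

E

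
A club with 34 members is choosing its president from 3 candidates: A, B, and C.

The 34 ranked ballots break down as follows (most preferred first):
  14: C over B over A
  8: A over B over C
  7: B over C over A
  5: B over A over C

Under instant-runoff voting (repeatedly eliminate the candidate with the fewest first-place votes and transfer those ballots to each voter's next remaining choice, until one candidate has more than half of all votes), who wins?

Round 1: A 8, B 12, C 14. A eliminated.
Round 2: B 20, C 14. B has a majority (≥18).

B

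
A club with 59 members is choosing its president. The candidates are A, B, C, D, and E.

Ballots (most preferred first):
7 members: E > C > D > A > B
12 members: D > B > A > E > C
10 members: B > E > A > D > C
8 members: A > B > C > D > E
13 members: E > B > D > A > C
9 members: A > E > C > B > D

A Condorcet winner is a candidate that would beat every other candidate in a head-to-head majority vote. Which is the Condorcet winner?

B

B vs A: 35–24
B vs C: 43–16
B vs D: 40–19
B vs E: 30–29
B beats every other candidate.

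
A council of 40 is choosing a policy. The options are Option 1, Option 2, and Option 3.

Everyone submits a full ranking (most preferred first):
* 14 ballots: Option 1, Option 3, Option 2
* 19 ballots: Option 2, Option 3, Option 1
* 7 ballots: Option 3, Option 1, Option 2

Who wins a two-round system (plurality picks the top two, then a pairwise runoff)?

Option 1

Round 1 first-place votes: Option 1 14, Option 2 19, Option 3 7. Option 2 and Option 1 advance.
Runoff: Option 2 is ranked above Option 1 on 19 ballots, Option 1 above Option 2 on 21.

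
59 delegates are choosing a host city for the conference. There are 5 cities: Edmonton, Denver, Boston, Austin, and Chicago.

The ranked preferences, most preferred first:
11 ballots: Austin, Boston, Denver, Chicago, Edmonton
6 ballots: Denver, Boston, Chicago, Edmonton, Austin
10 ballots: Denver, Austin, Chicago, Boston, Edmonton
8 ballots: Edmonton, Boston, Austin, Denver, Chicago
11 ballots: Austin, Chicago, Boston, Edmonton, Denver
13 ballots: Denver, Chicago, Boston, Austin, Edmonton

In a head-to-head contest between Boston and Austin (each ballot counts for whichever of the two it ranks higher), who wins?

Boston is ranked above Austin on 27 ballots; Austin above Boston on 32.

Austin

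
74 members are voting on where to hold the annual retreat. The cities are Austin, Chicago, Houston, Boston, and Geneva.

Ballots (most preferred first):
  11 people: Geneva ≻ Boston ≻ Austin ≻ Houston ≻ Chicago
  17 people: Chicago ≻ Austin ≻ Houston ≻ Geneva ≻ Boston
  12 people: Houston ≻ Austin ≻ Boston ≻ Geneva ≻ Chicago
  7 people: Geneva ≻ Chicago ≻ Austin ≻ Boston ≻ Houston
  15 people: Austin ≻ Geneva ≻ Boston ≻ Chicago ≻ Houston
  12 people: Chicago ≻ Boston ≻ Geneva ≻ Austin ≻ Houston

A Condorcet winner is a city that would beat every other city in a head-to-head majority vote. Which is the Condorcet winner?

Austin vs Chicago: 38–36
Austin vs Houston: 62–12
Austin vs Boston: 51–23
Austin vs Geneva: 44–30
Austin beats every other city.

Austin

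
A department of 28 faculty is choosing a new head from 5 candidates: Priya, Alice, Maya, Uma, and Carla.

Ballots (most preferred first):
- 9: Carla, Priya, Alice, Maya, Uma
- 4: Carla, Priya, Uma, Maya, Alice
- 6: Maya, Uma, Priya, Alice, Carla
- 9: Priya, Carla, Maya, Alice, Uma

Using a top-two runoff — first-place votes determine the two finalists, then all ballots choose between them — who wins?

Round 1 first-place votes: Priya 9, Alice 0, Maya 6, Uma 0, Carla 13. Carla and Priya advance.
Runoff: Carla is ranked above Priya on 13 ballots, Priya above Carla on 15.

Priya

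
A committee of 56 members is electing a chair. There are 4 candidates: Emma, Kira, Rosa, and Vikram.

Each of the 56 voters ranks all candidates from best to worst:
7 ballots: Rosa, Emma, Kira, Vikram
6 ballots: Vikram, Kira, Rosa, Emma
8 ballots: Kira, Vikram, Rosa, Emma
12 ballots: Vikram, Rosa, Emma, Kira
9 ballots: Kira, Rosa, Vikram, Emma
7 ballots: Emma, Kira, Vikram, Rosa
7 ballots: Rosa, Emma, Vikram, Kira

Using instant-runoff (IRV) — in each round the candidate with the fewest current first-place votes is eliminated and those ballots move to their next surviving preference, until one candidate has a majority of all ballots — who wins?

Kira

Round 1: Emma 7, Kira 17, Rosa 14, Vikram 18. Emma eliminated.
Round 2: Kira 24, Rosa 14, Vikram 18. Rosa eliminated.
Round 3: Kira 31, Vikram 25. Kira has a majority (≥29).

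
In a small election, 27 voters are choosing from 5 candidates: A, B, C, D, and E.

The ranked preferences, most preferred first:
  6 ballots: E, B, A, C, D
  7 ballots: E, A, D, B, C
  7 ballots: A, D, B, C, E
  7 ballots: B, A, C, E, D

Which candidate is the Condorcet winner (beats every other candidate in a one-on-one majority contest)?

A

A vs B: 14–13
A vs C: 27–0
A vs D: 27–0
A vs E: 14–13
A beats every other candidate.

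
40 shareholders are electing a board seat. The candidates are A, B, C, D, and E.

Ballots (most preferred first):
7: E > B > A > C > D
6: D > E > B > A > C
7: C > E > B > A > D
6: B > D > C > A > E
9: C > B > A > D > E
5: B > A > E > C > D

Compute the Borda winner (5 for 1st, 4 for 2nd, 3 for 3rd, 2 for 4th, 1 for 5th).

A: 7×3 + 6×2 + 7×2 + 6×2 + 9×3 + 5×4 = 106
B: 7×4 + 6×3 + 7×3 + 6×5 + 9×4 + 5×5 = 158
C: 7×2 + 6×1 + 7×5 + 6×3 + 9×5 + 5×2 = 128
D: 7×1 + 6×5 + 7×1 + 6×4 + 9×2 + 5×1 = 91
E: 7×5 + 6×4 + 7×4 + 6×1 + 9×1 + 5×3 = 117

B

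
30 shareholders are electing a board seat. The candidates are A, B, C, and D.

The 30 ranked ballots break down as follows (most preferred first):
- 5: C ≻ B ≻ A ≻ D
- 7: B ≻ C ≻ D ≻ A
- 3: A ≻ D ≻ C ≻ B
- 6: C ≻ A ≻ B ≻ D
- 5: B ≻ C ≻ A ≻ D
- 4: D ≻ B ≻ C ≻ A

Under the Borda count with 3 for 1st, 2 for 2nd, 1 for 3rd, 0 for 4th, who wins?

A: 5×1 + 7×0 + 3×3 + 6×2 + 5×1 + 4×0 = 31
B: 5×2 + 7×3 + 3×0 + 6×1 + 5×3 + 4×2 = 60
C: 5×3 + 7×2 + 3×1 + 6×3 + 5×2 + 4×1 = 64
D: 5×0 + 7×1 + 3×2 + 6×0 + 5×0 + 4×3 = 25

C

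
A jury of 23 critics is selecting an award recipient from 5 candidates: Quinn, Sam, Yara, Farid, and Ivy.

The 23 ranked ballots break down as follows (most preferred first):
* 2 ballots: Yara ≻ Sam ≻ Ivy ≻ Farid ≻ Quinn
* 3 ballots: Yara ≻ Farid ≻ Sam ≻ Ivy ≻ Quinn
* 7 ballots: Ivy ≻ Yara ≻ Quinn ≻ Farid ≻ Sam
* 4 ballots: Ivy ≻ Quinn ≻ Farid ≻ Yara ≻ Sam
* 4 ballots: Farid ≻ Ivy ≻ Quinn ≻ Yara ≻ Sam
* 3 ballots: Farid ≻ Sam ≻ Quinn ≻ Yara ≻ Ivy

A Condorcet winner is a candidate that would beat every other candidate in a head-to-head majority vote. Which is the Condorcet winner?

Ivy vs Quinn: 20–3
Ivy vs Sam: 15–8
Ivy vs Yara: 15–8
Ivy vs Farid: 13–10
Ivy beats every other candidate.

Ivy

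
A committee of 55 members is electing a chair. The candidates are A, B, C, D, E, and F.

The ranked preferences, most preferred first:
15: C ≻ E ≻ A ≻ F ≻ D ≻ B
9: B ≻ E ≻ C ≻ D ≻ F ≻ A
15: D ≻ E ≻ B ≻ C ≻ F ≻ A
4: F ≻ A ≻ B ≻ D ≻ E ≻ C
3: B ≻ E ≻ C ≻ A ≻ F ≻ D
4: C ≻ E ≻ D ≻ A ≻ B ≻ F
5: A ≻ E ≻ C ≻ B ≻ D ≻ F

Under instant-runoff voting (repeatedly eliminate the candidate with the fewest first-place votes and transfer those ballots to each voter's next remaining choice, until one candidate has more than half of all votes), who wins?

Round 1: A 5, B 12, C 19, D 15, E 0, F 4. E eliminated.
Round 2: A 5, B 12, C 19, D 15, F 4. F eliminated.
Round 3: A 9, B 12, C 19, D 15. A eliminated.
Round 4: B 16, C 24, D 15. D eliminated.
Round 5: B 31, C 24. B has a majority (≥28).

B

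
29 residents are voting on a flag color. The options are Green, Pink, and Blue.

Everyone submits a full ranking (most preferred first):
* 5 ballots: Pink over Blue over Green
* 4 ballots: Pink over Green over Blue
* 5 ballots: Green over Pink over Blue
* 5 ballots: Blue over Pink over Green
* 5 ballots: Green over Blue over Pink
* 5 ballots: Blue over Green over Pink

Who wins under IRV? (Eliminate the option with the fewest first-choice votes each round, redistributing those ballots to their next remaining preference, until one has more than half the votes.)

Blue

Round 1: Green 10, Pink 9, Blue 10. Pink eliminated.
Round 2: Green 14, Blue 15. Blue has a majority (≥15).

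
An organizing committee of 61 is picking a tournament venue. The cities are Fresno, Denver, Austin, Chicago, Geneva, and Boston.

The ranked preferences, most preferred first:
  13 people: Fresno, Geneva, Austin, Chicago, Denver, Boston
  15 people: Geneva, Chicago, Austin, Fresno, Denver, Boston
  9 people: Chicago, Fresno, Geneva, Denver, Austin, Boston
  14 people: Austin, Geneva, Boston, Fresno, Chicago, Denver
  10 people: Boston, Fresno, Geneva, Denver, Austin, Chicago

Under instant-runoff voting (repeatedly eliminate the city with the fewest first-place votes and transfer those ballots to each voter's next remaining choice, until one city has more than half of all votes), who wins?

Round 1: Fresno 13, Denver 0, Austin 14, Chicago 9, Geneva 15, Boston 10. Denver eliminated.
Round 2: Fresno 13, Austin 14, Chicago 9, Geneva 15, Boston 10. Chicago eliminated.
Round 3: Fresno 22, Austin 14, Geneva 15, Boston 10. Boston eliminated.
Round 4: Fresno 32, Austin 14, Geneva 15. Fresno has a majority (≥31).

Fresno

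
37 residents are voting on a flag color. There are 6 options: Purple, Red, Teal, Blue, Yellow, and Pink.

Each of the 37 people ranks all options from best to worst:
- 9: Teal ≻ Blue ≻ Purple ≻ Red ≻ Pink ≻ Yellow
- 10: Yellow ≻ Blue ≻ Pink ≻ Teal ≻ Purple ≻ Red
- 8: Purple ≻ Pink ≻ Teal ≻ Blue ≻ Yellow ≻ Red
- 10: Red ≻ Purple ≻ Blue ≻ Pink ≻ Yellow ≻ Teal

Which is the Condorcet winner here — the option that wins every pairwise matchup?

Blue vs Purple: 19–18
Blue vs Red: 27–10
Blue vs Teal: 20–17
Blue vs Yellow: 27–10
Blue vs Pink: 29–8
Blue beats every other option.

Blue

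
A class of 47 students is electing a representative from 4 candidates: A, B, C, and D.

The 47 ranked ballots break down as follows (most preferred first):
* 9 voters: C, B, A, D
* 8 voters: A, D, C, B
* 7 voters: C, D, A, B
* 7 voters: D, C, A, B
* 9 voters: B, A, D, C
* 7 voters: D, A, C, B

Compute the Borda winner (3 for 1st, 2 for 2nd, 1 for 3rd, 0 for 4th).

D

A: 9×1 + 8×3 + 7×1 + 7×1 + 9×2 + 7×2 = 79
B: 9×2 + 8×0 + 7×0 + 7×0 + 9×3 + 7×0 = 45
C: 9×3 + 8×1 + 7×3 + 7×2 + 9×0 + 7×1 = 77
D: 9×0 + 8×2 + 7×2 + 7×3 + 9×1 + 7×3 = 81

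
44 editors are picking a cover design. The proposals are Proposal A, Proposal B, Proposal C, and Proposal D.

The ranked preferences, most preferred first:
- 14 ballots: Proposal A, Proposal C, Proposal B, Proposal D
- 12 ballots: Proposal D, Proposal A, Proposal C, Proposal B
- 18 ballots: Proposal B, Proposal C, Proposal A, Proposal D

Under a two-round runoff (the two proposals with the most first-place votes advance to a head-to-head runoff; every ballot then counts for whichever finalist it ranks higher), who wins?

Round 1 first-place votes: Proposal A 14, Proposal B 18, Proposal C 0, Proposal D 12. Proposal B and Proposal A advance.
Runoff: Proposal B is ranked above Proposal A on 18 ballots, Proposal A above Proposal B on 26.

Proposal A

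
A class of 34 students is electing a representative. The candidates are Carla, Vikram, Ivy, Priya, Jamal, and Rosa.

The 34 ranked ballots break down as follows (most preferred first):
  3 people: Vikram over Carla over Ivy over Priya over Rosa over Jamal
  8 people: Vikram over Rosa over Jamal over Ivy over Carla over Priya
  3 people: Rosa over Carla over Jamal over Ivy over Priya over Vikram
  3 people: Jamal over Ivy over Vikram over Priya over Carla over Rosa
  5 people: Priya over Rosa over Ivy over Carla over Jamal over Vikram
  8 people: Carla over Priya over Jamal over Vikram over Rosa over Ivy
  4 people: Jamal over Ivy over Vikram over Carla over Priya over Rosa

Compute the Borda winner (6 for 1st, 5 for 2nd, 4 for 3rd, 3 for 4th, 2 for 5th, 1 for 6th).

Jamal

Carla: 3×5 + 8×2 + 3×5 + 3×2 + 5×3 + 8×6 + 4×3 = 127
Vikram: 3×6 + 8×6 + 3×1 + 3×4 + 5×1 + 8×3 + 4×4 = 126
Ivy: 3×4 + 8×3 + 3×3 + 3×5 + 5×4 + 8×1 + 4×5 = 108
Priya: 3×3 + 8×1 + 3×2 + 3×3 + 5×6 + 8×5 + 4×2 = 110
Jamal: 3×1 + 8×4 + 3×4 + 3×6 + 5×2 + 8×4 + 4×6 = 131
Rosa: 3×2 + 8×5 + 3×6 + 3×1 + 5×5 + 8×2 + 4×1 = 112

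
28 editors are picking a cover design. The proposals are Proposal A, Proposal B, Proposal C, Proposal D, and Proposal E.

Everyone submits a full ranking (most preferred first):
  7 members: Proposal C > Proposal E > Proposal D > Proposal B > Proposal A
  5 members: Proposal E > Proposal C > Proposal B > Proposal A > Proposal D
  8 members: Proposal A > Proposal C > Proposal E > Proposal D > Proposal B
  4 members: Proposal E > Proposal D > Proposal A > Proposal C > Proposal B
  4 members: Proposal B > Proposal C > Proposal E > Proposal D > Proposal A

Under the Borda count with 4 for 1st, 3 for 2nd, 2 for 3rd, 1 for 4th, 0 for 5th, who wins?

Proposal C

Proposal A: 7×0 + 5×1 + 8×4 + 4×2 + 4×0 = 45
Proposal B: 7×1 + 5×2 + 8×0 + 4×0 + 4×4 = 33
Proposal C: 7×4 + 5×3 + 8×3 + 4×1 + 4×3 = 83
Proposal D: 7×2 + 5×0 + 8×1 + 4×3 + 4×1 = 38
Proposal E: 7×3 + 5×4 + 8×2 + 4×4 + 4×2 = 81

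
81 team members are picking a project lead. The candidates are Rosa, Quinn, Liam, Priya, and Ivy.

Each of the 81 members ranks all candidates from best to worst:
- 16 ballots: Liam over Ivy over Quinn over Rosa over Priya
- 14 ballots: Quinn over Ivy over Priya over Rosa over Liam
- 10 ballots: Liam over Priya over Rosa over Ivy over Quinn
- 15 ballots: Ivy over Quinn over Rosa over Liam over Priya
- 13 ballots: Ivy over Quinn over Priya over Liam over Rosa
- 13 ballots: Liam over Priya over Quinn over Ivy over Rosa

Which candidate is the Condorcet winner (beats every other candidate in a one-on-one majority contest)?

Ivy vs Rosa: 71–10
Ivy vs Quinn: 54–27
Ivy vs Liam: 42–39
Ivy vs Priya: 58–23
Ivy beats every other candidate.

Ivy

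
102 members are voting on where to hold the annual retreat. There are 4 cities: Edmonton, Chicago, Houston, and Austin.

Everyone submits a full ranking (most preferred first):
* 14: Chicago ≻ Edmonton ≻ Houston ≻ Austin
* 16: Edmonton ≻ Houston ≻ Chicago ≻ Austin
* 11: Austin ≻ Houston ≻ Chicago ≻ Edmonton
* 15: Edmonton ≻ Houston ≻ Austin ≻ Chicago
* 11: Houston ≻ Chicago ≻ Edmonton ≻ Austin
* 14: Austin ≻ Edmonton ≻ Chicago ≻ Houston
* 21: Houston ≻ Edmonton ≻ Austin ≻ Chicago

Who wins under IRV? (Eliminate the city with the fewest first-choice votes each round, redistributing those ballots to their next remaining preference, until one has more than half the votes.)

Edmonton

Round 1: Edmonton 31, Chicago 14, Houston 32, Austin 25. Chicago eliminated.
Round 2: Edmonton 45, Houston 32, Austin 25. Austin eliminated.
Round 3: Edmonton 59, Houston 43. Edmonton has a majority (≥52).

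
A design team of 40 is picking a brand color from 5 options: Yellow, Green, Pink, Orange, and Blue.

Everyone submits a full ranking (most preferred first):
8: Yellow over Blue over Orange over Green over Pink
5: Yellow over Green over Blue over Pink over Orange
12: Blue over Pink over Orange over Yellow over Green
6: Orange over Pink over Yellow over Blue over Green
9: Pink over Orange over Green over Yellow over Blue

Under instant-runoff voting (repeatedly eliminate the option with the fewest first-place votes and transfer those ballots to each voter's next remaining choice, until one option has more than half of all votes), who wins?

Round 1: Yellow 13, Green 0, Pink 9, Orange 6, Blue 12. Green eliminated.
Round 2: Yellow 13, Pink 9, Orange 6, Blue 12. Orange eliminated.
Round 3: Yellow 13, Pink 15, Blue 12. Blue eliminated.
Round 4: Yellow 13, Pink 27. Pink has a majority (≥21).

Pink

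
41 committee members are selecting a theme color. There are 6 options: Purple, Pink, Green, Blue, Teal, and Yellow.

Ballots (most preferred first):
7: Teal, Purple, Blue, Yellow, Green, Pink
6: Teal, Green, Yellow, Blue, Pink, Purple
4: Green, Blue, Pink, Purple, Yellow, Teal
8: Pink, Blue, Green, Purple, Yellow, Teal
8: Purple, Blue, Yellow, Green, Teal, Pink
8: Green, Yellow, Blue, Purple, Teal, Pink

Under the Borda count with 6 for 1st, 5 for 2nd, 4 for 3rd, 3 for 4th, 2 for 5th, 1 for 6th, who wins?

Purple: 7×5 + 6×1 + 4×3 + 8×3 + 8×6 + 8×3 = 149
Pink: 7×1 + 6×2 + 4×4 + 8×6 + 8×1 + 8×1 = 99
Green: 7×2 + 6×5 + 4×6 + 8×4 + 8×3 + 8×6 = 172
Blue: 7×4 + 6×3 + 4×5 + 8×5 + 8×5 + 8×4 = 178
Teal: 7×6 + 6×6 + 4×1 + 8×1 + 8×2 + 8×2 = 122
Yellow: 7×3 + 6×4 + 4×2 + 8×2 + 8×4 + 8×5 = 141

Blue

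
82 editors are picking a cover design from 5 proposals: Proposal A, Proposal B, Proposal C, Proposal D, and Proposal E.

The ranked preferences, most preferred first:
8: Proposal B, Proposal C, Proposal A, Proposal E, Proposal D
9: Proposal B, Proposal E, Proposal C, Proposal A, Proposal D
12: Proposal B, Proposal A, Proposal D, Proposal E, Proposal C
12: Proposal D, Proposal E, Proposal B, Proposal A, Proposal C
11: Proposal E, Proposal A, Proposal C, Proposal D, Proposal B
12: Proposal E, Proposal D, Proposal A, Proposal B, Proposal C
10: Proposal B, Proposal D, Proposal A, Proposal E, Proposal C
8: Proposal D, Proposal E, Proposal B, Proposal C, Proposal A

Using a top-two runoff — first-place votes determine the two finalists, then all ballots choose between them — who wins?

Proposal E

Round 1 first-place votes: Proposal A 0, Proposal B 39, Proposal C 0, Proposal D 20, Proposal E 23. Proposal B and Proposal E advance.
Runoff: Proposal B is ranked above Proposal E on 39 ballots, Proposal E above Proposal B on 43.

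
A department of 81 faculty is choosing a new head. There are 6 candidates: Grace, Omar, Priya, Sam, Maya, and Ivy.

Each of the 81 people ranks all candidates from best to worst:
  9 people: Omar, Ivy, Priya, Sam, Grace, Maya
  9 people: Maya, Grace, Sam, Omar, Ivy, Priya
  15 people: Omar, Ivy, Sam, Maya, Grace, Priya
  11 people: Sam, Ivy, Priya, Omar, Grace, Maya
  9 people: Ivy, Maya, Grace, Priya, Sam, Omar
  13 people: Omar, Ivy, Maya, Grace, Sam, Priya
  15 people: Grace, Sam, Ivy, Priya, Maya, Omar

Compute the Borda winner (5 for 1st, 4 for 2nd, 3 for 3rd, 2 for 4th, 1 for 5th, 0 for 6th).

Ivy

Grace: 9×1 + 9×4 + 15×1 + 11×1 + 9×3 + 13×2 + 15×5 = 199
Omar: 9×5 + 9×2 + 15×5 + 11×2 + 9×0 + 13×5 + 15×0 = 225
Priya: 9×3 + 9×0 + 15×0 + 11×3 + 9×2 + 13×0 + 15×2 = 108
Sam: 9×2 + 9×3 + 15×3 + 11×5 + 9×1 + 13×1 + 15×4 = 227
Maya: 9×0 + 9×5 + 15×2 + 11×0 + 9×4 + 13×3 + 15×1 = 165
Ivy: 9×4 + 9×1 + 15×4 + 11×4 + 9×5 + 13×4 + 15×3 = 291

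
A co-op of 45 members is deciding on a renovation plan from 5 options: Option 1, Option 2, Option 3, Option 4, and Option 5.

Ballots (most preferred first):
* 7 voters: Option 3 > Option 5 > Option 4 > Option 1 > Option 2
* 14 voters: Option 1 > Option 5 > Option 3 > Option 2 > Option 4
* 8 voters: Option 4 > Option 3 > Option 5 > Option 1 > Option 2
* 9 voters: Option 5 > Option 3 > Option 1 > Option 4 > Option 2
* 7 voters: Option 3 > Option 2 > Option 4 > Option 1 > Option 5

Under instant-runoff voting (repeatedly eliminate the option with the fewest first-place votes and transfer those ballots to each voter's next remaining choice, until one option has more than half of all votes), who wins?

Option 3

Round 1: Option 1 14, Option 2 0, Option 3 14, Option 4 8, Option 5 9. Option 2 eliminated.
Round 2: Option 1 14, Option 3 14, Option 4 8, Option 5 9. Option 4 eliminated.
Round 3: Option 1 14, Option 3 22, Option 5 9. Option 5 eliminated.
Round 4: Option 1 14, Option 3 31. Option 3 has a majority (≥23).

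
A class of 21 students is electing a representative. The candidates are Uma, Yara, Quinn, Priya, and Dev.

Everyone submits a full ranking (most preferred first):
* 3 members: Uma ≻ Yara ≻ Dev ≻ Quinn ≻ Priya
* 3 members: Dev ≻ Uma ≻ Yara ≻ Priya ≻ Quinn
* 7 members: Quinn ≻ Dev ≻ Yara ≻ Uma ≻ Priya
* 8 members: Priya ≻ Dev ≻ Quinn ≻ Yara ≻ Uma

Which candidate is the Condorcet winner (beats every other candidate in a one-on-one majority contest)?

Dev

Dev vs Uma: 18–3
Dev vs Yara: 18–3
Dev vs Quinn: 14–7
Dev vs Priya: 13–8
Dev beats every other candidate.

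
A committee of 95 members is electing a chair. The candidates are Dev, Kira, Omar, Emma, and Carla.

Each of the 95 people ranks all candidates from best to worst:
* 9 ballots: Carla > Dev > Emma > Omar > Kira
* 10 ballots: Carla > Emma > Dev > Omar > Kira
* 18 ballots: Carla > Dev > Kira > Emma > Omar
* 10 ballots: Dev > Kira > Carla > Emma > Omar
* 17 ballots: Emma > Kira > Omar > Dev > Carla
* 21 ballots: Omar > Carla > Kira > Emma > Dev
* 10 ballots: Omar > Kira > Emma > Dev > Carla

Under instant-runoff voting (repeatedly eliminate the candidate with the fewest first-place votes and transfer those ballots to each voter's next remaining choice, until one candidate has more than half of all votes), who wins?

Omar

Round 1: Dev 10, Kira 0, Omar 31, Emma 17, Carla 37. Kira eliminated.
Round 2: Dev 10, Omar 31, Emma 17, Carla 37. Dev eliminated.
Round 3: Omar 31, Emma 17, Carla 47. Emma eliminated.
Round 4: Omar 48, Carla 47. Omar has a majority (≥48).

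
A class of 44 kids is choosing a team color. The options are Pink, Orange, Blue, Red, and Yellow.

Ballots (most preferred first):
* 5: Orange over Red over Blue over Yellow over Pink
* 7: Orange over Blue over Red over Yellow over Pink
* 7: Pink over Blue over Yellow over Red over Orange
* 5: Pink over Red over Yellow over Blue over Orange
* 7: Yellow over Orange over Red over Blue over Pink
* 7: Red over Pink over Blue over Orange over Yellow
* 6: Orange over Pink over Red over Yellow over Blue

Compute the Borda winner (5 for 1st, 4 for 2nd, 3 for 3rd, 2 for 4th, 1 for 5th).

Red

Pink: 5×1 + 7×1 + 7×5 + 5×5 + 7×1 + 7×4 + 6×4 = 131
Orange: 5×5 + 7×5 + 7×1 + 5×1 + 7×4 + 7×2 + 6×5 = 144
Blue: 5×3 + 7×4 + 7×4 + 5×2 + 7×2 + 7×3 + 6×1 = 122
Red: 5×4 + 7×3 + 7×2 + 5×4 + 7×3 + 7×5 + 6×3 = 149
Yellow: 5×2 + 7×2 + 7×3 + 5×3 + 7×5 + 7×1 + 6×2 = 114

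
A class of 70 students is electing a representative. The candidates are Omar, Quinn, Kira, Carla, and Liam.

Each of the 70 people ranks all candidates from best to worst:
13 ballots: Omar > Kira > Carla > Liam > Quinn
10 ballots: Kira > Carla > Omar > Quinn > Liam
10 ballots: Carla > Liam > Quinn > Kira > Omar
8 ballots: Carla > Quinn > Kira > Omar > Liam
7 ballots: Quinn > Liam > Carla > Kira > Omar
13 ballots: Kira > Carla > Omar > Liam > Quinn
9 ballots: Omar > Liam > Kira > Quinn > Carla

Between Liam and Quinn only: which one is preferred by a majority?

Liam

Liam is ranked above Quinn on 45 ballots; Quinn above Liam on 25.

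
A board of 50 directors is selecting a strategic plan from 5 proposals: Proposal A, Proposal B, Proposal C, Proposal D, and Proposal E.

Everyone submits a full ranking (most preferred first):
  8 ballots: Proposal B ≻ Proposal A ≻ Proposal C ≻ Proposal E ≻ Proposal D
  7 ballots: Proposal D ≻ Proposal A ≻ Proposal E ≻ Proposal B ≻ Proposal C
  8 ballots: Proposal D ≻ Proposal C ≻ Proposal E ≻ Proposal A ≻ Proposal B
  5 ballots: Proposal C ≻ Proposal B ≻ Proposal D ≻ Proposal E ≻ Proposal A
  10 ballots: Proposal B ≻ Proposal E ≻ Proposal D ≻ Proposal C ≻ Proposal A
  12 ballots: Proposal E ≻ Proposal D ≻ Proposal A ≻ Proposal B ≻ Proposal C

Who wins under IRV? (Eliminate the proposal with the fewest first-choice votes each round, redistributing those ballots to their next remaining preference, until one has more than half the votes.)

Round 1: Proposal A 0, Proposal B 18, Proposal C 5, Proposal D 15, Proposal E 12. Proposal A eliminated.
Round 2: Proposal B 18, Proposal C 5, Proposal D 15, Proposal E 12. Proposal C eliminated.
Round 3: Proposal B 23, Proposal D 15, Proposal E 12. Proposal E eliminated.
Round 4: Proposal B 23, Proposal D 27. Proposal D has a majority (≥26).

Proposal D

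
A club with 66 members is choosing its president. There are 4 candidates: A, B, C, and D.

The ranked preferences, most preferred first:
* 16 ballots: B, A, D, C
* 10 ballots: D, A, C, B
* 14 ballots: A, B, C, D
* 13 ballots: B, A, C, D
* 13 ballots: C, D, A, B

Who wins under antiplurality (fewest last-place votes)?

Last-place votes: A 0, B 23, C 16, D 27.

A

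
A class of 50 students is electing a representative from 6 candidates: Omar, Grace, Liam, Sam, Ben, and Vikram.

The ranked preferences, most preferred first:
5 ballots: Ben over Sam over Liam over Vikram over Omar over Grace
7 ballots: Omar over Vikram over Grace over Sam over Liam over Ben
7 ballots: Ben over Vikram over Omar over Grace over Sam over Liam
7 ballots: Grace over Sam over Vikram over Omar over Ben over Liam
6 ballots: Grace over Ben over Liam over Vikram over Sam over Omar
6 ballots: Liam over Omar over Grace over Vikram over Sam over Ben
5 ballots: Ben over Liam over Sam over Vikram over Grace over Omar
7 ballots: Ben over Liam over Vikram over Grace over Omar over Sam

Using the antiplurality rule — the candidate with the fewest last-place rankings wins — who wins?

Last-place votes: Omar 11, Grace 5, Liam 14, Sam 7, Ben 13, Vikram 0.

Vikram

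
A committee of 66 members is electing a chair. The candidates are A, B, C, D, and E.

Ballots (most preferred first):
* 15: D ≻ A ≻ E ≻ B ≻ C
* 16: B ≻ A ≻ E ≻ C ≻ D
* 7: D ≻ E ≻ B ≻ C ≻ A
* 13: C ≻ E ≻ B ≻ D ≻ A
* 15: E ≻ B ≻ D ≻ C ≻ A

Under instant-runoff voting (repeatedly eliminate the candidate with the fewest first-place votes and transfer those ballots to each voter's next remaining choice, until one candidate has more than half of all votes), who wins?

Round 1: A 0, B 16, C 13, D 22, E 15. A eliminated.
Round 2: B 16, C 13, D 22, E 15. C eliminated.
Round 3: B 16, D 22, E 28. B eliminated.
Round 4: D 22, E 44. E has a majority (≥34).

E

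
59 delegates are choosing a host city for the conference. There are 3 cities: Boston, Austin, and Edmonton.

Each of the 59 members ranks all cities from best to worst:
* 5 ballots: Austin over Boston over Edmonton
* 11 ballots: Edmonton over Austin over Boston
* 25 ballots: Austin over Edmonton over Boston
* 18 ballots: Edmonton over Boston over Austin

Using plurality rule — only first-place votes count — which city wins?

Austin

First-place votes: Boston 0, Austin 30, Edmonton 29.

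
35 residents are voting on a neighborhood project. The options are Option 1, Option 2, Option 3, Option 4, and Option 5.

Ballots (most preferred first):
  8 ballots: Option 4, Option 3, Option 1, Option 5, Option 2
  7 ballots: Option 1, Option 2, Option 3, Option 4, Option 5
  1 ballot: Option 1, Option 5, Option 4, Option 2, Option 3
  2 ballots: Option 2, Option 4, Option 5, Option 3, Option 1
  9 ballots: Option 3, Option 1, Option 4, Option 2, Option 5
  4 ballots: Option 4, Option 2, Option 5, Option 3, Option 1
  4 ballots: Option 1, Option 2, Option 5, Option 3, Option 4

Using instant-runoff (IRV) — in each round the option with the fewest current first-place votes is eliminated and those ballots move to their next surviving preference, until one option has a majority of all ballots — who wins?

Round 1: Option 1 12, Option 2 2, Option 3 9, Option 4 12, Option 5 0. Option 5 eliminated.
Round 2: Option 1 12, Option 2 2, Option 3 9, Option 4 12. Option 2 eliminated.
Round 3: Option 1 12, Option 3 9, Option 4 14. Option 3 eliminated.
Round 4: Option 1 21, Option 4 14. Option 1 has a majority (≥18).

Option 1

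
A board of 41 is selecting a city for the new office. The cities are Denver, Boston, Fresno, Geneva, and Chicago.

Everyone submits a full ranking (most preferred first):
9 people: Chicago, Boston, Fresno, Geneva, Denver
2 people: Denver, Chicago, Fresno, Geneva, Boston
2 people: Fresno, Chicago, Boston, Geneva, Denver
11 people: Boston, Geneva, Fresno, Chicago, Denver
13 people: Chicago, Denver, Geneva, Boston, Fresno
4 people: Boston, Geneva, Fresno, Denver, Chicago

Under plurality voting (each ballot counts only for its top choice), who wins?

First-place votes: Denver 2, Boston 15, Fresno 2, Geneva 0, Chicago 22.

Chicago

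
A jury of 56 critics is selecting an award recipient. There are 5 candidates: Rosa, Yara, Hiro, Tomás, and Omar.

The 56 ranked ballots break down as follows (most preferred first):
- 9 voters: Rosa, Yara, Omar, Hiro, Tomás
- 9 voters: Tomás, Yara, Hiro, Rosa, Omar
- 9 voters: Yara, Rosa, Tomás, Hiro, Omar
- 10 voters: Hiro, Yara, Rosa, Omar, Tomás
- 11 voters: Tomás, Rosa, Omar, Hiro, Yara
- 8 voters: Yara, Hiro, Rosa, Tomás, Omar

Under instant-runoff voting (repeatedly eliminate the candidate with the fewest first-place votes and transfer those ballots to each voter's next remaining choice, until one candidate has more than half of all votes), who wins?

Yara

Round 1: Rosa 9, Yara 17, Hiro 10, Tomás 20, Omar 0. Omar eliminated.
Round 2: Rosa 9, Yara 17, Hiro 10, Tomás 20. Rosa eliminated.
Round 3: Yara 26, Hiro 10, Tomás 20. Hiro eliminated.
Round 4: Yara 36, Tomás 20. Yara has a majority (≥29).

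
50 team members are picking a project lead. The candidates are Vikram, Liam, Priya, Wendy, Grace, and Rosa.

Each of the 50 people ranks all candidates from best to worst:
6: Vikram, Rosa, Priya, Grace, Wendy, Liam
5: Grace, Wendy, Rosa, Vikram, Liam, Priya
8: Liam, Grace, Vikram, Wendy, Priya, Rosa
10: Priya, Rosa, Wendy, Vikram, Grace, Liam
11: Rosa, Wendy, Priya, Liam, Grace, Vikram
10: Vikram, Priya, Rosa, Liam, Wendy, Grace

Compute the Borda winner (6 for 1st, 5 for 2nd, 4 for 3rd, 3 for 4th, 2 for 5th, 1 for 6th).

Rosa

Vikram: 6×6 + 5×3 + 8×4 + 10×3 + 11×1 + 10×6 = 184
Liam: 6×1 + 5×2 + 8×6 + 10×1 + 11×3 + 10×3 = 137
Priya: 6×4 + 5×1 + 8×2 + 10×6 + 11×4 + 10×5 = 199
Wendy: 6×2 + 5×5 + 8×3 + 10×4 + 11×5 + 10×2 = 176
Grace: 6×3 + 5×6 + 8×5 + 10×2 + 11×2 + 10×1 = 140
Rosa: 6×5 + 5×4 + 8×1 + 10×5 + 11×6 + 10×4 = 214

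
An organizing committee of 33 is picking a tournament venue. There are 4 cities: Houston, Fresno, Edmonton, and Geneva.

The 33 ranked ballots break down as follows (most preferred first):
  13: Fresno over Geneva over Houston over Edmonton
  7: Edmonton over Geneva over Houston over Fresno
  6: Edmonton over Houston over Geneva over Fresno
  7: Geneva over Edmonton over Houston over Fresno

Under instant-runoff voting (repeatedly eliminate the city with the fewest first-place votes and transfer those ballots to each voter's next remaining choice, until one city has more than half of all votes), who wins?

Edmonton

Round 1: Houston 0, Fresno 13, Edmonton 13, Geneva 7. Houston eliminated.
Round 2: Fresno 13, Edmonton 13, Geneva 7. Geneva eliminated.
Round 3: Fresno 13, Edmonton 20. Edmonton has a majority (≥17).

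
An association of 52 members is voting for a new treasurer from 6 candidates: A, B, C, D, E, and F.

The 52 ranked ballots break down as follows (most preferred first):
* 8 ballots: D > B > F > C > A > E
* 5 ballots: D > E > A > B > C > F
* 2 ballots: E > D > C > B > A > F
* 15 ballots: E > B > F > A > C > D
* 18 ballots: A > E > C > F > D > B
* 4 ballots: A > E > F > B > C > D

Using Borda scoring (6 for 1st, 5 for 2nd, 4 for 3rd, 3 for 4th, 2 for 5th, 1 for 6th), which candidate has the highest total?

E

A: 8×2 + 5×4 + 2×2 + 15×3 + 18×6 + 4×6 = 217
B: 8×5 + 5×3 + 2×3 + 15×5 + 18×1 + 4×3 = 166
C: 8×3 + 5×2 + 2×4 + 15×2 + 18×4 + 4×2 = 152
D: 8×6 + 5×6 + 2×5 + 15×1 + 18×2 + 4×1 = 143
E: 8×1 + 5×5 + 2×6 + 15×6 + 18×5 + 4×5 = 245
F: 8×4 + 5×1 + 2×1 + 15×4 + 18×3 + 4×4 = 169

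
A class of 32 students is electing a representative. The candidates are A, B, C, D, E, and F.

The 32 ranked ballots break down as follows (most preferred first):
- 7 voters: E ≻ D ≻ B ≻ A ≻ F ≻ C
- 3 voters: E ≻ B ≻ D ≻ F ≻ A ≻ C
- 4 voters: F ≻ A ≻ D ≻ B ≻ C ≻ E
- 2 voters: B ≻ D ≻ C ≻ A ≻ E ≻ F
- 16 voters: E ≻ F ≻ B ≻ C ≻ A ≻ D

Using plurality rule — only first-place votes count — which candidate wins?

First-place votes: A 0, B 2, C 0, D 0, E 26, F 4.

E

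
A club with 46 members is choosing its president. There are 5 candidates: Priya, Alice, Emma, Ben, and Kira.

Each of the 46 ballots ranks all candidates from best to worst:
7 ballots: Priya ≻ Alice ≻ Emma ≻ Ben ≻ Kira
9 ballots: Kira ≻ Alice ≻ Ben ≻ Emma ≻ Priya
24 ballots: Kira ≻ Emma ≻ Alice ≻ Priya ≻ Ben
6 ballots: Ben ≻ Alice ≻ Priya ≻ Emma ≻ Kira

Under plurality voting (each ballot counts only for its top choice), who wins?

Kira

First-place votes: Priya 7, Alice 0, Emma 0, Ben 6, Kira 33.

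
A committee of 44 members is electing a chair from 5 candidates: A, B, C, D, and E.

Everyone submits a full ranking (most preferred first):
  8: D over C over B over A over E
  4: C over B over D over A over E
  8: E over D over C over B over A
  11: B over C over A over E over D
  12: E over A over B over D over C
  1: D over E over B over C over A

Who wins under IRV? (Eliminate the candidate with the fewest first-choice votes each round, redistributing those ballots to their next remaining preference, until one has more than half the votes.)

Round 1: A 0, B 11, C 4, D 9, E 20. A eliminated.
Round 2: B 11, C 4, D 9, E 20. C eliminated.
Round 3: B 15, D 9, E 20. D eliminated.
Round 4: B 23, E 21. B has a majority (≥23).

B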